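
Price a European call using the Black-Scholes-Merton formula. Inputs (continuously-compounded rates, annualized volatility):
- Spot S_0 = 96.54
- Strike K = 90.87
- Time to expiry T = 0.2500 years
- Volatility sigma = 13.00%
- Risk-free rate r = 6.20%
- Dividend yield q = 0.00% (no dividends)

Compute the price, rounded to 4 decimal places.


d1 = (ln(S/K) + (r - q + 0.5*sigma^2) * T) / (sigma * sqrt(T)) = 1.20215410
d2 = d1 - sigma * sqrt(T) = 1.13715410
exp(-rT) = 0.98461951; exp(-qT) = 1.00000000
C = S_0 * exp(-qT) * N(d1) - K * exp(-rT) * N(d2)
N(d1) = 0.88534809; N(d2) = 0.87226306
C = 96.5400 * 1.00000000 * 0.88534809 - 90.8700 * 0.98461951 * 0.87226306 = 7.4281

Answer: Price = 7.4281


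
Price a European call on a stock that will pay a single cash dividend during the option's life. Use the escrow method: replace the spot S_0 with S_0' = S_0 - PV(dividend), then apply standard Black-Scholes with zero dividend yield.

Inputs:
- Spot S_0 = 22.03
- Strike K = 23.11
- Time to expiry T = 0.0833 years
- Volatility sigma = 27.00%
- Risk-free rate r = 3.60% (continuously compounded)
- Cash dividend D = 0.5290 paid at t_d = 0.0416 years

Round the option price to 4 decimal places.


PV(D) = D * exp(-r * t_d) = 0.5290 * 0.99850352 = 0.52820836
S_0' = S_0 - PV(D) = 22.0300 - 0.52820836 = 21.50179164
d1 = (ln(S_0'/K) + (r + sigma^2/2)*T) / (sigma*sqrt(T)) = -0.84815703
d2 = d1 - sigma*sqrt(T) = -0.92608373
exp(-rT) = 0.99700569
N(d1) = 0.19817526; N(d2) = 0.17720123
C = S_0' * N(d1) - K * exp(-rT) * N(d2) = 21.50179164 * 0.19817526 - 23.1100 * 0.99700569 * 0.17720123 = 0.1783

Answer: Price = 0.1783


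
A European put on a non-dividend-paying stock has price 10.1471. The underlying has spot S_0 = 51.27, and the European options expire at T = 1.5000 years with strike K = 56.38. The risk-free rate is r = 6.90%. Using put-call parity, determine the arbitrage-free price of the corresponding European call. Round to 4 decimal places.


Answer: Call price = 10.5806

Derivation:
Put-call parity: C - P = S_0 * exp(-qT) - K * exp(-rT).
S_0 * exp(-qT) = 51.2700 * 1.00000000 = 51.27000000
K * exp(-rT) = 56.3800 * 0.90167602 = 50.83649416
C = P + S*exp(-qT) - K*exp(-rT)
C = 10.1471 + 51.27000000 - 50.83649416 = 10.5806


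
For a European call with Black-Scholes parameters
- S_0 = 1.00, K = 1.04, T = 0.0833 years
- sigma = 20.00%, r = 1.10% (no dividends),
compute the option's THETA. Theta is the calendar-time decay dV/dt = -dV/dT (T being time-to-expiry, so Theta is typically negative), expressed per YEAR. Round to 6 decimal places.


d1 = -0.6347228882; d2 = -0.6924463669
phi(d1) = 0.3261574282; exp(-qT) = 1.0000000000; exp(-rT) = 0.9990841197
Theta = -S*exp(-qT)*phi(d1)*sigma/(2*sqrt(T)) - r*K*exp(-rT)*N(d2) + q*S*exp(-qT)*N(d1)
N(d1) = 0.2628045816; N(d2) = 0.2443285281; sqrt(T) = 0.2886173938
Term 1 = -1.0000 * 1.0000000000 * 0.3261574282 * 0.2000 / (2 * 0.2886173938) = -0.1130068510
Term 2 = -0.0110 * 1.0400 * 0.9990841197 * 0.2443285281 = -0.0027925584
Term 3 = 0 (no dividend yield, q = 0)
Theta = -0.1130068510 + (-0.0027925584) + (0.0000000000) = -0.115799

Answer: Theta = -0.115799


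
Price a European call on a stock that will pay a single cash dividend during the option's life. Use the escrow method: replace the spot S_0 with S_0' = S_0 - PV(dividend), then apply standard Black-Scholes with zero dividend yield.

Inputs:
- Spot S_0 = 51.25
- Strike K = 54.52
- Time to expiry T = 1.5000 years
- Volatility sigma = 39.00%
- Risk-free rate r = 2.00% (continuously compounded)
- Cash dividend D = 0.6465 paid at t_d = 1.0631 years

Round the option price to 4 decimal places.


PV(D) = D * exp(-r * t_d) = 0.6465 * 0.97896244 = 0.63289922
S_0' = S_0 - PV(D) = 51.2500 - 0.63289922 = 50.61710078
d1 = (ln(S_0'/K) + (r + sigma^2/2)*T) / (sigma*sqrt(T)) = 0.14612540
d2 = d1 - sigma*sqrt(T) = -0.33152510
exp(-rT) = 0.97044553
N(d1) = 0.55808880; N(d2) = 0.37012394
C = S_0' * N(d1) - K * exp(-rT) * N(d2) = 50.61710078 * 0.55808880 - 54.5200 * 0.97044553 * 0.37012394 = 8.6661

Answer: Price = 8.6661


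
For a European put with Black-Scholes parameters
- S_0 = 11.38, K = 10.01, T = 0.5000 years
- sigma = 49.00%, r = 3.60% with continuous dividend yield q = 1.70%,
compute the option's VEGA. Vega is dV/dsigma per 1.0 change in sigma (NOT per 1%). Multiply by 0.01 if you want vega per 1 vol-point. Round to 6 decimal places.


d1 = 0.5708742477; d2 = 0.2243919250
phi(d1) = 0.3389552329; exp(-qT) = 0.9915360229; exp(-rT) = 0.9821610324
Vega = S * exp(-qT) * phi(d1) * sqrt(T) = 11.3800 * 0.9915360229 * 0.3389552329 * 0.7071067812 = 2.704445

Answer: Vega = 2.704445


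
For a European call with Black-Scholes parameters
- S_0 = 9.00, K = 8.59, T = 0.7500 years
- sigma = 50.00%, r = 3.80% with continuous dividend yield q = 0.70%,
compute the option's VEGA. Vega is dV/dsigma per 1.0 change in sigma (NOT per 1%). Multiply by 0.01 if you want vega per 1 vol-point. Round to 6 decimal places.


d1 = 0.3778776942; d2 = -0.0551350077
phi(d1) = 0.3714524903; exp(-qT) = 0.9947637572; exp(-rT) = 0.9719022941
Vega = S * exp(-qT) * phi(d1) * sqrt(T) = 9.0000 * 0.9947637572 * 0.3714524903 * 0.8660254038 = 2.880026

Answer: Vega = 2.880026


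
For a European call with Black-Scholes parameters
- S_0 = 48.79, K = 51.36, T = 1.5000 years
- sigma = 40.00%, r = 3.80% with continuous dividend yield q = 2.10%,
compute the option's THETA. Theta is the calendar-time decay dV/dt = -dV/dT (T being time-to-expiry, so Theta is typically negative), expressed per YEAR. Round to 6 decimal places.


Answer: Theta = -3.157537

Derivation:
d1 = 0.1922149597; d2 = -0.2976829888
phi(d1) = 0.3916401566; exp(-qT) = 0.9689909565; exp(-rT) = 0.9445940694
Theta = -S*exp(-qT)*phi(d1)*sigma/(2*sqrt(T)) - r*K*exp(-rT)*N(d2) + q*S*exp(-qT)*N(d1)
N(d1) = 0.5762130859; N(d2) = 0.3829725640; sqrt(T) = 1.2247448714
Term 1 = -48.7900 * 0.9689909565 * 0.3916401566 * 0.4000 / (2 * 1.2247448714) = -3.0235845927
Term 2 = -0.0380 * 51.3600 * 0.9445940694 * 0.3829725640 = -0.7060272908
Term 3 = 0.0210 * 48.7900 * 0.9689909565 * 0.5762130859 = 0.5720749794
Theta = -3.0235845927 + (-0.7060272908) + (0.5720749794) = -3.157537


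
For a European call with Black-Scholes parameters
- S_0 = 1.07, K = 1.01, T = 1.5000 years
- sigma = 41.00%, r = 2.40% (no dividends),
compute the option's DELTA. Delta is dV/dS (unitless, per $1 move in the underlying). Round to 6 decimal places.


d1 = 0.4376886034; d2 = -0.0644567939
phi(d1) = 0.3625023978; exp(-qT) = 1.0000000000; exp(-rT) = 0.9646402935
N(d1) = 0.6691939840
Delta = exp(-qT) * N(d1) = 1.0000000000 * 0.6691939840 = 0.669194

Answer: Delta = 0.669194


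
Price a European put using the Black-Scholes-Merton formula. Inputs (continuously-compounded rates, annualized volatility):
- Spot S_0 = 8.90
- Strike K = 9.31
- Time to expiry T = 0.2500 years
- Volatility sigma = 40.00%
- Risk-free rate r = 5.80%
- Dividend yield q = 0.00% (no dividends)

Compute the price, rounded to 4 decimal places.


d1 = (ln(S/K) + (r - q + 0.5*sigma^2) * T) / (sigma * sqrt(T)) = -0.05268907
d2 = d1 - sigma * sqrt(T) = -0.25268907
exp(-rT) = 0.98560462; exp(-qT) = 1.00000000
P = K * exp(-rT) * N(-d2) - S_0 * exp(-qT) * N(-d1)
N(-d1) = 0.52101018; N(-d2) = 0.59974575
P = 9.3100 * 0.98560462 * 0.59974575 - 8.9000 * 1.00000000 * 0.52101018 = 0.8663

Answer: Price = 0.8663


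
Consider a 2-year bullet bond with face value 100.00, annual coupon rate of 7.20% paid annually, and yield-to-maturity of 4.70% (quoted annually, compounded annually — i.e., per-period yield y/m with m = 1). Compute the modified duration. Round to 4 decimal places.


Answer: Modified duration = 1.8475

Derivation:
Coupon per period c = face * coupon_rate / m = 7.200000
Periods per year m = 1; per-period yield y/m = 0.047000
Number of cashflows N = 2
Cashflows (t years, CF_t, discount factor 1/(1+y/m)^(m*t), PV):
  t = 1.0000: CF_t = 7.200000, DF = 0.955110, PV = 6.876791
  t = 2.0000: CF_t = 107.200000, DF = 0.912235, PV = 97.791571
Price P = sum_t PV_t = 104.668362
First compute Macaulay numerator sum_t t * PV_t:
  t * PV_t at t = 1.0000: 6.876791
  t * PV_t at t = 2.0000: 195.583142
Macaulay duration D = 202.459932 / 104.668362 = 1.934299
Modified duration = D / (1 + y/m) = 1.934299 / (1 + 0.047000) = 1.847468


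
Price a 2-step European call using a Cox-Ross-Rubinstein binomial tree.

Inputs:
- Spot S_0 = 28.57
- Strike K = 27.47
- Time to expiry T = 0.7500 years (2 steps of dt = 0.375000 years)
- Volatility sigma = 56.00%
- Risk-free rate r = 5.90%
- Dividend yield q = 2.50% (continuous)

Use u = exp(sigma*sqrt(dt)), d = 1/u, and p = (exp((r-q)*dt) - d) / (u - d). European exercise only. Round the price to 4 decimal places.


dt = T/N = 0.375000
u = exp(sigma*sqrt(dt)) = 1.409068; d = 1/u = 0.709689
p = (exp((r-q)*dt) - d) / (u - d) = 0.433445
Discount per step: exp(-r*dt) = 0.978118
Stock lattice S(k, i) with i counting down-moves:
  k=0: S(0,0) = 28.5700
  k=1: S(1,0) = 40.2571; S(1,1) = 20.2758
  k=2: S(2,0) = 56.7250; S(2,1) = 28.5700; S(2,2) = 14.3895
Terminal payoffs V(N, i) = max(S_T - K, 0):
  V(2,0) = 29.254961; V(2,1) = 1.100000; V(2,2) = 0.000000
Backward induction: V(k, i) = exp(-r*dt) * [p * V(k+1, i) + (1-p) * V(k+1, i+1)].
  V(1,0) = exp(-r*dt) * [p*29.254961 + (1-p)*1.100000] = 13.012529
  V(1,1) = exp(-r*dt) * [p*1.100000 + (1-p)*0.000000] = 0.466357
  V(0,0) = exp(-r*dt) * [p*13.012529 + (1-p)*0.466357] = 5.775237

Answer: Price = V(0,0) = 5.7752


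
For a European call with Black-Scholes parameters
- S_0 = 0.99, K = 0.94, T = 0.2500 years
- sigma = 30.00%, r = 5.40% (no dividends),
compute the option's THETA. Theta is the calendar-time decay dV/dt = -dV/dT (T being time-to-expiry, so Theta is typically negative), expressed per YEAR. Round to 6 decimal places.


d1 = 0.5105004524; d2 = 0.3605004524
phi(d1) = 0.3502024409; exp(-qT) = 1.0000000000; exp(-rT) = 0.9865907163
Theta = -S*exp(-qT)*phi(d1)*sigma/(2*sqrt(T)) - r*K*exp(-rT)*N(d2) + q*S*exp(-qT)*N(d1)
N(d1) = 0.6951495511; N(d2) = 0.6407635408; sqrt(T) = 0.5000000000
Term 1 = -0.9900 * 1.0000000000 * 0.3502024409 * 0.3000 / (2 * 0.5000000000) = -0.1040101249
Term 2 = -0.0540 * 0.9400 * 0.9865907163 * 0.6407635408 = -0.0320890183
Term 3 = 0 (no dividend yield, q = 0)
Theta = -0.1040101249 + (-0.0320890183) + (0.0000000000) = -0.136099

Answer: Theta = -0.136099


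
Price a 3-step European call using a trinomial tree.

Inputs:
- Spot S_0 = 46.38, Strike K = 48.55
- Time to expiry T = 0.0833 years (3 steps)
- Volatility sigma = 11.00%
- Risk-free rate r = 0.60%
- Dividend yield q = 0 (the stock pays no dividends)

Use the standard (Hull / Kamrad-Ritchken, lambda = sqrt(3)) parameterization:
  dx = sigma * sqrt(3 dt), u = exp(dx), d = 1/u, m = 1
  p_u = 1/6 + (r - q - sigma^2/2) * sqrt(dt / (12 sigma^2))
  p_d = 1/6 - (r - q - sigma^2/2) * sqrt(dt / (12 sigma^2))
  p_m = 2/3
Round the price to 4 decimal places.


dt = T/N = 0.027767; dx = sigma*sqrt(3*dt) = 0.031748
u = exp(dx) = 1.032257; d = 1/u = 0.968751
p_u = 0.166645, p_m = 0.666667, p_d = 0.166689
Discount per step: exp(-r*dt) = 0.999833
Stock lattice S(k, j) with j the centered position index:
  k=0: S(0,+0) = 46.3800
  k=1: S(1,-1) = 44.9307; S(1,+0) = 46.3800; S(1,+1) = 47.8761
  k=2: S(2,-2) = 43.5266; S(2,-1) = 44.9307; S(2,+0) = 46.3800; S(2,+1) = 47.8761; S(2,+2) = 49.4204
  k=3: S(3,-3) = 42.1664; S(3,-2) = 43.5266; S(3,-1) = 44.9307; S(3,+0) = 46.3800; S(3,+1) = 47.8761; S(3,+2) = 49.4204; S(3,+3) = 51.0146
Terminal payoffs V(N, j) = max(S_T - K, 0):
  V(3,-3) = 0.000000; V(3,-2) = 0.000000; V(3,-1) = 0.000000; V(3,+0) = 0.000000; V(3,+1) = 0.000000; V(3,+2) = 0.870443; V(3,+3) = 2.464610
Backward induction: V(k, j) = exp(-r*dt) * [p_u * V(k+1, j+1) + p_m * V(k+1, j) + p_d * V(k+1, j-1)]
  V(2,-2) = exp(-r*dt) * [p_u*0.000000 + p_m*0.000000 + p_d*0.000000] = 0.000000
  V(2,-1) = exp(-r*dt) * [p_u*0.000000 + p_m*0.000000 + p_d*0.000000] = 0.000000
  V(2,+0) = exp(-r*dt) * [p_u*0.000000 + p_m*0.000000 + p_d*0.000000] = 0.000000
  V(2,+1) = exp(-r*dt) * [p_u*0.870443 + p_m*0.000000 + p_d*0.000000] = 0.145031
  V(2,+2) = exp(-r*dt) * [p_u*2.464610 + p_m*0.870443 + p_d*0.000000] = 0.990845
  V(1,-1) = exp(-r*dt) * [p_u*0.000000 + p_m*0.000000 + p_d*0.000000] = 0.000000
  V(1,+0) = exp(-r*dt) * [p_u*0.145031 + p_m*0.000000 + p_d*0.000000] = 0.024165
  V(1,+1) = exp(-r*dt) * [p_u*0.990845 + p_m*0.145031 + p_d*0.000000] = 0.261763
  V(0,+0) = exp(-r*dt) * [p_u*0.261763 + p_m*0.024165 + p_d*0.000000] = 0.059721

Answer: Price = V(0,0) = 0.0597


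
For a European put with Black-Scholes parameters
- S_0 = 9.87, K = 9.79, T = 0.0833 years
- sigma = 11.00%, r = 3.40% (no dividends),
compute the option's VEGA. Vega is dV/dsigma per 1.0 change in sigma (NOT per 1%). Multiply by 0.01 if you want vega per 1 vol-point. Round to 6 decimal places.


d1 = 0.3614272783; d2 = 0.3296793650
phi(d1) = 0.3737181512; exp(-qT) = 1.0000000000; exp(-rT) = 0.9971718069
Vega = S * exp(-qT) * phi(d1) * sqrt(T) = 9.8700 * 1.0000000000 * 0.3737181512 * 0.2886173938 = 1.064594

Answer: Vega = 1.064594


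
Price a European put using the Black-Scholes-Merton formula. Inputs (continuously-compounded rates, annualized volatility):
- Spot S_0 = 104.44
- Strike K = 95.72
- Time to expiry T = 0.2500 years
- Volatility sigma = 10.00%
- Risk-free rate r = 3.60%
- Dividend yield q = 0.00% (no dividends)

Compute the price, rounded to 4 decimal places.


d1 = (ln(S/K) + (r - q + 0.5*sigma^2) * T) / (sigma * sqrt(T)) = 1.94870962
d2 = d1 - sigma * sqrt(T) = 1.89870962
exp(-rT) = 0.99104038; exp(-qT) = 1.00000000
P = K * exp(-rT) * N(-d2) - S_0 * exp(-qT) * N(-d1)
N(-d1) = 0.02566506; N(-d2) = 0.02880133
P = 95.7200 * 0.99104038 * 0.02880133 - 104.4400 * 1.00000000 * 0.02566506 = 0.0517

Answer: Price = 0.0517


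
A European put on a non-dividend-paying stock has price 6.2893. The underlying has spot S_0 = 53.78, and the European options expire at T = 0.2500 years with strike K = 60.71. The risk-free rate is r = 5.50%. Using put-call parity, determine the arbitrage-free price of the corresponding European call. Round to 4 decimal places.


Answer: Call price = 0.1883

Derivation:
Put-call parity: C - P = S_0 * exp(-qT) - K * exp(-rT).
S_0 * exp(-qT) = 53.7800 * 1.00000000 = 53.78000000
K * exp(-rT) = 60.7100 * 0.98634410 = 59.88095028
C = P + S*exp(-qT) - K*exp(-rT)
C = 6.2893 + 53.78000000 - 59.88095028 = 0.1883


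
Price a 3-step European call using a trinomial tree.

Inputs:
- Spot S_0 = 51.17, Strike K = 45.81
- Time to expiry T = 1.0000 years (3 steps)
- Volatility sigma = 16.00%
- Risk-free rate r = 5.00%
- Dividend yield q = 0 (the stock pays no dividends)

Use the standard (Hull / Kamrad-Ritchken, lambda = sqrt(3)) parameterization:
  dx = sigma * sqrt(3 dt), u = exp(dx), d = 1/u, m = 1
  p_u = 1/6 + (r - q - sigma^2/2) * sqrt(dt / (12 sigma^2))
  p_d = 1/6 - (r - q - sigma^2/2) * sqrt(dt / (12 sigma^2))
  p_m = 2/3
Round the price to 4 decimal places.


dt = T/N = 0.333333; dx = sigma*sqrt(3*dt) = 0.160000
u = exp(dx) = 1.173511; d = 1/u = 0.852144
p_u = 0.205417, p_m = 0.666667, p_d = 0.127917
Discount per step: exp(-r*dt) = 0.983471
Stock lattice S(k, j) with j the centered position index:
  k=0: S(0,+0) = 51.1700
  k=1: S(1,-1) = 43.6042; S(1,+0) = 51.1700; S(1,+1) = 60.0486
  k=2: S(2,-2) = 37.1570; S(2,-1) = 43.6042; S(2,+0) = 51.1700; S(2,+1) = 60.0486; S(2,+2) = 70.4676
  k=3: S(3,-3) = 31.6631; S(3,-2) = 37.1570; S(3,-1) = 43.6042; S(3,+0) = 51.1700; S(3,+1) = 60.0486; S(3,+2) = 70.4676; S(3,+3) = 82.6945
Terminal payoffs V(N, j) = max(S_T - K, 0):
  V(3,-3) = 0.000000; V(3,-2) = 0.000000; V(3,-1) = 0.000000; V(3,+0) = 5.360000; V(3,+1) = 14.238551; V(3,+2) = 24.657628; V(3,+3) = 36.884527
Backward induction: V(k, j) = exp(-r*dt) * [p_u * V(k+1, j+1) + p_m * V(k+1, j) + p_d * V(k+1, j-1)]
  V(2,-2) = exp(-r*dt) * [p_u*0.000000 + p_m*0.000000 + p_d*0.000000] = 0.000000
  V(2,-1) = exp(-r*dt) * [p_u*5.360000 + p_m*0.000000 + p_d*0.000000] = 1.082835
  V(2,+0) = exp(-r*dt) * [p_u*14.238551 + p_m*5.360000 + p_d*0.000000] = 6.390764
  V(2,+1) = exp(-r*dt) * [p_u*24.657628 + p_m*14.238551 + p_d*5.360000] = 14.991142
  V(2,+2) = exp(-r*dt) * [p_u*36.884527 + p_m*24.657628 + p_d*14.238551] = 25.409424
  V(1,-1) = exp(-r*dt) * [p_u*6.390764 + p_m*1.082835 + p_d*0.000000] = 2.001029
  V(1,+0) = exp(-r*dt) * [p_u*14.991142 + p_m*6.390764 + p_d*1.082835] = 7.354844
  V(1,+1) = exp(-r*dt) * [p_u*25.409424 + p_m*14.991142 + p_d*6.390764] = 15.766129
  V(0,+0) = exp(-r*dt) * [p_u*15.766129 + p_m*7.354844 + p_d*2.001029] = 8.259016

Answer: Price = V(0,0) = 8.2590


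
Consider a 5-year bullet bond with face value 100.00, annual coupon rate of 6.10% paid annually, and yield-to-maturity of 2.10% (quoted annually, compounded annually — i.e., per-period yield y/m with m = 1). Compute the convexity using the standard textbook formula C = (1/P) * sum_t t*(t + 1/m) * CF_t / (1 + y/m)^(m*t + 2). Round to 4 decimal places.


Coupon per period c = face * coupon_rate / m = 6.100000
Periods per year m = 1; per-period yield y/m = 0.021000
Number of cashflows N = 5
Cashflows (t years, CF_t, discount factor 1/(1+y/m)^(m*t), PV):
  t = 1.0000: CF_t = 6.100000, DF = 0.979432, PV = 5.974535
  t = 2.0000: CF_t = 6.100000, DF = 0.959287, PV = 5.851650
  t = 3.0000: CF_t = 6.100000, DF = 0.939556, PV = 5.731293
  t = 4.0000: CF_t = 6.100000, DF = 0.920231, PV = 5.613411
  t = 5.0000: CF_t = 106.100000, DF = 0.901304, PV = 95.628352
Price P = sum_t PV_t = 118.799242
Convexity numerator sum_t t*(t + 1/m) * CF_t / (1+y/m)^(m*t + 2):
  t = 1.0000: term = 11.462586
  t = 2.0000: term = 33.680468
  t = 3.0000: term = 65.975451
  t = 4.0000: term = 107.697440
  t = 5.0000: term = 2752.050786
Convexity = (1/P) * sum = 2970.866731 / 118.799242 = 25.007455

Answer: Convexity = 25.0075


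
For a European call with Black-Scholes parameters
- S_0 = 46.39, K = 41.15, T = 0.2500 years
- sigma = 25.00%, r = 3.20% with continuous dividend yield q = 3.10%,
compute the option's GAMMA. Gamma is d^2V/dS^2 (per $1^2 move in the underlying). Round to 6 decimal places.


d1 = 1.0233799331; d2 = 0.8983799331
phi(d1) = 0.2363144898; exp(-qT) = 0.9922799538; exp(-rT) = 0.9920319148
Gamma = exp(-qT) * phi(d1) / (S * sigma * sqrt(T)) = 0.9922799538 * 0.2363144898 / (46.3900 * 0.2500 * 0.5000000000) = 0.040438

Answer: Gamma = 0.040438


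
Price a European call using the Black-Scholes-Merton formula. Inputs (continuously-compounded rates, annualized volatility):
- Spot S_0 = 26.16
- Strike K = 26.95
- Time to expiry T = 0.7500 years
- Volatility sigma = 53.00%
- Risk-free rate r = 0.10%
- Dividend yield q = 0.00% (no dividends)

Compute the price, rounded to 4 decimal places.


d1 = (ln(S/K) + (r - q + 0.5*sigma^2) * T) / (sigma * sqrt(T)) = 0.16631115
d2 = d1 - sigma * sqrt(T) = -0.29268232
exp(-rT) = 0.99925028; exp(-qT) = 1.00000000
C = S_0 * exp(-qT) * N(d1) - K * exp(-rT) * N(d2)
N(d1) = 0.56604395; N(d2) = 0.38488249
C = 26.1600 * 1.00000000 * 0.56604395 - 26.9500 * 0.99925028 * 0.38488249 = 4.4429

Answer: Price = 4.4429


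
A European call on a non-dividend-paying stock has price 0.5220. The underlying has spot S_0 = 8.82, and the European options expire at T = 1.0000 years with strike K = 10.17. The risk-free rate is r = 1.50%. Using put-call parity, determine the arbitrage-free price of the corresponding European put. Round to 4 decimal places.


Put-call parity: C - P = S_0 * exp(-qT) - K * exp(-rT).
S_0 * exp(-qT) = 8.8200 * 1.00000000 = 8.82000000
K * exp(-rT) = 10.1700 * 0.98511194 = 10.01858843
P = C - S*exp(-qT) + K*exp(-rT)
P = 0.5220 - 8.82000000 + 10.01858843 = 1.7206

Answer: Put price = 1.7206


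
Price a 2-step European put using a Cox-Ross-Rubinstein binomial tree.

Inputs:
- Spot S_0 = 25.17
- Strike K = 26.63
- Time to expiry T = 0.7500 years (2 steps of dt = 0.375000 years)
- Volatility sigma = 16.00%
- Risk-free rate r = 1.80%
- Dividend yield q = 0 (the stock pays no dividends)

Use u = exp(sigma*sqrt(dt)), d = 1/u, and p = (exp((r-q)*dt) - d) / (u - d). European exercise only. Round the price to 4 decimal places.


dt = T/N = 0.375000
u = exp(sigma*sqrt(dt)) = 1.102940; d = 1/u = 0.906667
p = (exp((r-q)*dt) - d) / (u - d) = 0.510032
Discount per step: exp(-r*dt) = 0.993273
Stock lattice S(k, i) with i counting down-moves:
  k=0: S(0,0) = 25.1700
  k=1: S(1,0) = 27.7610; S(1,1) = 22.8208
  k=2: S(2,0) = 30.6187; S(2,1) = 25.1700; S(2,2) = 20.6909
Terminal payoffs V(N, i) = max(K - S_T, 0):
  V(2,0) = 0.000000; V(2,1) = 1.460000; V(2,2) = 5.939107
Backward induction: V(k, i) = exp(-r*dt) * [p * V(k+1, i) + (1-p) * V(k+1, i+1)].
  V(1,0) = exp(-r*dt) * [p*0.000000 + (1-p)*1.460000] = 0.710541
  V(1,1) = exp(-r*dt) * [p*1.460000 + (1-p)*5.939107] = 3.630034
  V(0,0) = exp(-r*dt) * [p*0.710541 + (1-p)*3.630034] = 2.126596

Answer: Price = V(0,0) = 2.1266


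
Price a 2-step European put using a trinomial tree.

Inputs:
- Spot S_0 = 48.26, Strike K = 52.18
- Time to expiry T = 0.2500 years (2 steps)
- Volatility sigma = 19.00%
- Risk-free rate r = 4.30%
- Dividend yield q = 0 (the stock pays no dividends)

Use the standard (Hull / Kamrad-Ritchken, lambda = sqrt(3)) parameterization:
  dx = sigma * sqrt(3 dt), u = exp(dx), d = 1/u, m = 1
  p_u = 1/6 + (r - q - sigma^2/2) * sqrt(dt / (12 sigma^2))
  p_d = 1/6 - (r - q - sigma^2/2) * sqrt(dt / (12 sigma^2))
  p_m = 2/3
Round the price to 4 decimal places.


Answer: Price = V(0,0) = 4.1257

Derivation:
dt = T/N = 0.125000; dx = sigma*sqrt(3*dt) = 0.116351
u = exp(dx) = 1.123390; d = 1/u = 0.890163
p_u = 0.180069, p_m = 0.666667, p_d = 0.153264
Discount per step: exp(-r*dt) = 0.994639
Stock lattice S(k, j) with j the centered position index:
  k=0: S(0,+0) = 48.2600
  k=1: S(1,-1) = 42.9593; S(1,+0) = 48.2600; S(1,+1) = 54.2148
  k=2: S(2,-2) = 38.2407; S(2,-1) = 42.9593; S(2,+0) = 48.2600; S(2,+1) = 54.2148; S(2,+2) = 60.9043
Terminal payoffs V(N, j) = max(K - S_T, 0):
  V(2,-2) = 13.939256; V(2,-1) = 9.220737; V(2,+0) = 3.920000; V(2,+1) = 0.000000; V(2,+2) = 0.000000
Backward induction: V(k, j) = exp(-r*dt) * [p_u * V(k+1, j+1) + p_m * V(k+1, j) + p_d * V(k+1, j-1)]
  V(1,-1) = exp(-r*dt) * [p_u*3.920000 + p_m*9.220737 + p_d*13.939256] = 8.941230
  V(1,+0) = exp(-r*dt) * [p_u*0.000000 + p_m*3.920000 + p_d*9.220737] = 4.004959
  V(1,+1) = exp(-r*dt) * [p_u*0.000000 + p_m*0.000000 + p_d*3.920000] = 0.597575
  V(0,+0) = exp(-r*dt) * [p_u*0.597575 + p_m*4.004959 + p_d*8.941230] = 4.125713


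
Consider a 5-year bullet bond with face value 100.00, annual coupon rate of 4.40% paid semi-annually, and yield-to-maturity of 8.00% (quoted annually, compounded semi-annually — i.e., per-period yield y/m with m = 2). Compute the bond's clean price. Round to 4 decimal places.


Answer: Price = 85.4004

Derivation:
Coupon per period c = face * coupon_rate / m = 2.200000
Periods per year m = 2; per-period yield y/m = 0.040000
Number of cashflows N = 10
Cashflows (t years, CF_t, discount factor 1/(1+y/m)^(m*t), PV):
  t = 0.5000: CF_t = 2.200000, DF = 0.961538, PV = 2.115385
  t = 1.0000: CF_t = 2.200000, DF = 0.924556, PV = 2.034024
  t = 1.5000: CF_t = 2.200000, DF = 0.888996, PV = 1.955792
  t = 2.0000: CF_t = 2.200000, DF = 0.854804, PV = 1.880569
  t = 2.5000: CF_t = 2.200000, DF = 0.821927, PV = 1.808240
  t = 3.0000: CF_t = 2.200000, DF = 0.790315, PV = 1.738692
  t = 3.5000: CF_t = 2.200000, DF = 0.759918, PV = 1.671819
  t = 4.0000: CF_t = 2.200000, DF = 0.730690, PV = 1.607518
  t = 4.5000: CF_t = 2.200000, DF = 0.702587, PV = 1.545691
  t = 5.0000: CF_t = 102.200000, DF = 0.675564, PV = 69.042658
Price P = sum_t PV_t = 85.400388


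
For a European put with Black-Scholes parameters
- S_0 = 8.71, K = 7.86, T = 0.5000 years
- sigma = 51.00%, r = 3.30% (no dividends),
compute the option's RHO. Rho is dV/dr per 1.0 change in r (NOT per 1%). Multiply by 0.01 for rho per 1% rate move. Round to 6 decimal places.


d1 = 0.5108089042; d2 = 0.1501844458
phi(d1) = 0.3501472840; exp(-qT) = 1.0000000000; exp(-rT) = 0.9836353794
N(-d2) = 0.4403095486
Rho = -K*T*exp(-rT)*N(-d2) = -7.8600 * 0.5000 * 0.9836353794 * 0.4403095486 = -1.702099

Answer: Rho = -1.702099


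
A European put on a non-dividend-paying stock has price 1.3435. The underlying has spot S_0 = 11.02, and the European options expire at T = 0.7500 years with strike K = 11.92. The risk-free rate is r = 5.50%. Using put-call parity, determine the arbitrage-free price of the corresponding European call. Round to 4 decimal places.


Answer: Call price = 0.9252

Derivation:
Put-call parity: C - P = S_0 * exp(-qT) - K * exp(-rT).
S_0 * exp(-qT) = 11.0200 * 1.00000000 = 11.02000000
K * exp(-rT) = 11.9200 * 0.95958920 = 11.43830330
C = P + S*exp(-qT) - K*exp(-rT)
C = 1.3435 + 11.02000000 - 11.43830330 = 0.9252


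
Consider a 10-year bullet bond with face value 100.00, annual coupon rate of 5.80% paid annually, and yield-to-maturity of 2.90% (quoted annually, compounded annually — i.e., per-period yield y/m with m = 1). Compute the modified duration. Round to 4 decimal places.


Coupon per period c = face * coupon_rate / m = 5.800000
Periods per year m = 1; per-period yield y/m = 0.029000
Number of cashflows N = 10
Cashflows (t years, CF_t, discount factor 1/(1+y/m)^(m*t), PV):
  t = 1.0000: CF_t = 5.800000, DF = 0.971817, PV = 5.636540
  t = 2.0000: CF_t = 5.800000, DF = 0.944429, PV = 5.477687
  t = 3.0000: CF_t = 5.800000, DF = 0.917812, PV = 5.323311
  t = 4.0000: CF_t = 5.800000, DF = 0.891946, PV = 5.173286
  t = 5.0000: CF_t = 5.800000, DF = 0.866808, PV = 5.027489
  t = 6.0000: CF_t = 5.800000, DF = 0.842379, PV = 4.885801
  t = 7.0000: CF_t = 5.800000, DF = 0.818639, PV = 4.748106
  t = 8.0000: CF_t = 5.800000, DF = 0.795567, PV = 4.614291
  t = 9.0000: CF_t = 5.800000, DF = 0.773146, PV = 4.484248
  t = 10.0000: CF_t = 105.800000, DF = 0.751357, PV = 79.493555
Price P = sum_t PV_t = 124.864315
First compute Macaulay numerator sum_t t * PV_t:
  t * PV_t at t = 1.0000: 5.636540
  t * PV_t at t = 2.0000: 10.955375
  t * PV_t at t = 3.0000: 15.969934
  t * PV_t at t = 4.0000: 20.693144
  t * PV_t at t = 5.0000: 25.137444
  t * PV_t at t = 6.0000: 29.314804
  t * PV_t at t = 7.0000: 33.236739
  t * PV_t at t = 8.0000: 36.914329
  t * PV_t at t = 9.0000: 40.358232
  t * PV_t at t = 10.0000: 794.935551
Macaulay duration D = 1013.152094 / 124.864315 = 8.114024
Modified duration = D / (1 + y/m) = 8.114024 / (1 + 0.029000) = 7.885349

Answer: Modified duration = 7.8853


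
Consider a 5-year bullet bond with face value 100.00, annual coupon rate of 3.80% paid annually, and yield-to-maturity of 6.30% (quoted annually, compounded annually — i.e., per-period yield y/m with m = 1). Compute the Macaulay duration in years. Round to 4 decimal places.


Coupon per period c = face * coupon_rate / m = 3.800000
Periods per year m = 1; per-period yield y/m = 0.063000
Number of cashflows N = 5
Cashflows (t years, CF_t, discount factor 1/(1+y/m)^(m*t), PV):
  t = 1.0000: CF_t = 3.800000, DF = 0.940734, PV = 3.574788
  t = 2.0000: CF_t = 3.800000, DF = 0.884980, PV = 3.362924
  t = 3.0000: CF_t = 3.800000, DF = 0.832531, PV = 3.163616
  t = 4.0000: CF_t = 3.800000, DF = 0.783190, PV = 2.976121
  t = 5.0000: CF_t = 103.800000, DF = 0.736773, PV = 76.477033
Price P = sum_t PV_t = 89.554482
Macaulay numerator sum_t t * PV_t:
  t * PV_t at t = 1.0000: 3.574788
  t * PV_t at t = 2.0000: 6.725848
  t * PV_t at t = 3.0000: 9.490849
  t * PV_t at t = 4.0000: 11.904483
  t * PV_t at t = 5.0000: 382.385165
Macaulay duration D = (sum_t t * PV_t) / P = 414.081133 / 89.554482 = 4.623790

Answer: Macaulay duration = 4.6238 years


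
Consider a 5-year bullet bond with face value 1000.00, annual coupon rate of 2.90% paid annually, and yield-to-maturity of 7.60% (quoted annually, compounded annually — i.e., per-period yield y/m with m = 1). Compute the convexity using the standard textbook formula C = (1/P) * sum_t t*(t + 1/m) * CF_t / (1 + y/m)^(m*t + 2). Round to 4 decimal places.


Coupon per period c = face * coupon_rate / m = 29.000000
Periods per year m = 1; per-period yield y/m = 0.076000
Number of cashflows N = 5
Cashflows (t years, CF_t, discount factor 1/(1+y/m)^(m*t), PV):
  t = 1.0000: CF_t = 29.000000, DF = 0.929368, PV = 26.951673
  t = 2.0000: CF_t = 29.000000, DF = 0.863725, PV = 25.048023
  t = 3.0000: CF_t = 29.000000, DF = 0.802718, PV = 23.278832
  t = 4.0000: CF_t = 29.000000, DF = 0.746021, PV = 21.634602
  t = 5.0000: CF_t = 1029.000000, DF = 0.693328, PV = 713.434354
Price P = sum_t PV_t = 810.347484
Convexity numerator sum_t t*(t + 1/m) * CF_t / (1+y/m)^(m*t + 2):
  t = 1.0000: term = 46.557664
  t = 2.0000: term = 129.807613
  t = 3.0000: term = 241.278091
  t = 4.0000: term = 373.726906
  t = 5.0000: term = 18486.331226
Convexity = (1/P) * sum = 19277.701499 / 810.347484 = 23.789426

Answer: Convexity = 23.7894


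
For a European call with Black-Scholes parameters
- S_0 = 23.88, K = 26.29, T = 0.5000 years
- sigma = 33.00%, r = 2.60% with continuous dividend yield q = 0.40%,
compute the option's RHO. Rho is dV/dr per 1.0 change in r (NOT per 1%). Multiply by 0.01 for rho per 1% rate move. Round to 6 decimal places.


d1 = -0.2482259795; d2 = -0.4815712173
phi(d1) = 0.3868390354; exp(-qT) = 0.9980019987; exp(-rT) = 0.9870841350
N(d2) = 0.3150552885
Rho = K*T*exp(-rT)*N(d2) = 26.2900 * 0.5000 * 0.9870841350 * 0.3150552885 = 4.087912

Answer: Rho = 4.087912


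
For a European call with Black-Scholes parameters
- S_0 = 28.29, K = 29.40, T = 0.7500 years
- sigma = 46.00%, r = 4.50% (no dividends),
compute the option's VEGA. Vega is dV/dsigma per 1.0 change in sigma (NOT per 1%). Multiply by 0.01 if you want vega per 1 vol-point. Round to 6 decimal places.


Answer: Vega = 9.604087

Derivation:
d1 = 0.1872967222; d2 = -0.2110749635
phi(d1) = 0.3920058310; exp(-qT) = 1.0000000000; exp(-rT) = 0.9668131777
Vega = S * exp(-qT) * phi(d1) * sqrt(T) = 28.2900 * 1.0000000000 * 0.3920058310 * 0.8660254038 = 9.604087


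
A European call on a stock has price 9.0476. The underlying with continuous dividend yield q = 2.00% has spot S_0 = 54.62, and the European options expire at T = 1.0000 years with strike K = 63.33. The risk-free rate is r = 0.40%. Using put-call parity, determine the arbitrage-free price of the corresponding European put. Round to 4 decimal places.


Answer: Put price = 18.5863

Derivation:
Put-call parity: C - P = S_0 * exp(-qT) - K * exp(-rT).
S_0 * exp(-qT) = 54.6200 * 0.98019867 = 53.53845154
K * exp(-rT) = 63.3300 * 0.99600799 = 63.07718597
P = C - S*exp(-qT) + K*exp(-rT)
P = 9.0476 - 53.53845154 + 63.07718597 = 18.5863


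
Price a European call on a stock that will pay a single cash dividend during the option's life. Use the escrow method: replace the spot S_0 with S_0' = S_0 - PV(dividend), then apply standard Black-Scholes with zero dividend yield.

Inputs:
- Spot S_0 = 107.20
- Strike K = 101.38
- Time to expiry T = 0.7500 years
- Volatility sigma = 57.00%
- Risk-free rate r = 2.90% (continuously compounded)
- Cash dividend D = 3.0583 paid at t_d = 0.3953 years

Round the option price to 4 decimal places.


PV(D) = D * exp(-r * t_d) = 3.0583 * 0.98860176 = 3.02344076
S_0' = S_0 - PV(D) = 107.2000 - 3.02344076 = 104.17655924
d1 = (ln(S_0'/K) + (r + sigma^2/2)*T) / (sigma*sqrt(T)) = 0.34600260
d2 = d1 - sigma*sqrt(T) = -0.14763188
exp(-rT) = 0.97848483
N(d1) = 0.63532962; N(d2) = 0.44131665
C = S_0' * N(d1) - K * exp(-rT) * N(d2) = 104.17655924 * 0.63532962 - 101.3800 * 0.97848483 * 0.44131665 = 22.4084

Answer: Price = 22.4084


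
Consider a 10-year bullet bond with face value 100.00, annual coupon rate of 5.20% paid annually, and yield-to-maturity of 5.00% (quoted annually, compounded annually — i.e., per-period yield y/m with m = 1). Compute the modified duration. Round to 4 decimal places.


Coupon per period c = face * coupon_rate / m = 5.200000
Periods per year m = 1; per-period yield y/m = 0.050000
Number of cashflows N = 10
Cashflows (t years, CF_t, discount factor 1/(1+y/m)^(m*t), PV):
  t = 1.0000: CF_t = 5.200000, DF = 0.952381, PV = 4.952381
  t = 2.0000: CF_t = 5.200000, DF = 0.907029, PV = 4.716553
  t = 3.0000: CF_t = 5.200000, DF = 0.863838, PV = 4.491956
  t = 4.0000: CF_t = 5.200000, DF = 0.822702, PV = 4.278053
  t = 5.0000: CF_t = 5.200000, DF = 0.783526, PV = 4.074336
  t = 6.0000: CF_t = 5.200000, DF = 0.746215, PV = 3.880320
  t = 7.0000: CF_t = 5.200000, DF = 0.710681, PV = 3.695543
  t = 8.0000: CF_t = 5.200000, DF = 0.676839, PV = 3.519565
  t = 9.0000: CF_t = 5.200000, DF = 0.644609, PV = 3.351966
  t = 10.0000: CF_t = 105.200000, DF = 0.613913, PV = 64.583674
Price P = sum_t PV_t = 101.544347
First compute Macaulay numerator sum_t t * PV_t:
  t * PV_t at t = 1.0000: 4.952381
  t * PV_t at t = 2.0000: 9.433107
  t * PV_t at t = 3.0000: 13.475867
  t * PV_t at t = 4.0000: 17.112211
  t * PV_t at t = 5.0000: 20.371680
  t * PV_t at t = 6.0000: 23.281920
  t * PV_t at t = 7.0000: 25.868800
  t * PV_t at t = 8.0000: 28.156517
  t * PV_t at t = 9.0000: 30.167697
  t * PV_t at t = 10.0000: 645.836743
Macaulay duration D = 818.656924 / 101.544347 = 8.062063
Modified duration = D / (1 + y/m) = 8.062063 / (1 + 0.050000) = 7.678155

Answer: Modified duration = 7.6782


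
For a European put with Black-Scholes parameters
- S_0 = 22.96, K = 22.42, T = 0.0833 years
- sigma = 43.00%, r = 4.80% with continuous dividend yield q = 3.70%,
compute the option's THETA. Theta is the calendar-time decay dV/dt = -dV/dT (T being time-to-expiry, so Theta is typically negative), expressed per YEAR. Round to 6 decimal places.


Answer: Theta = -6.432910

Derivation:
d1 = 0.2612095693; d2 = 0.1371040900
phi(d1) = 0.3855618134; exp(-qT) = 0.9969226448; exp(-rT) = 0.9960095830
Theta = -S*exp(-qT)*phi(d1)*sigma/(2*sqrt(T)) + r*K*exp(-rT)*N(-d2) - q*S*exp(-qT)*N(-d1)
N(-d1) = 0.3969654495; N(-d2) = 0.4454742598; sqrt(T) = 0.2886173938
Term 1 = -22.9600 * 0.9969226448 * 0.3855618134 * 0.4300 / (2 * 0.2886173938) = -6.5742061471
Term 2 = 0.0480 * 22.4200 * 0.9960095830 * 0.4454742598 = 0.4774885672
Term 3 = -0.0370 * 22.9600 * 0.9969226448 * 0.3969654495 = -0.3361923119
Theta = -6.5742061471 + (0.4774885672) + (-0.3361923119) = -6.432910


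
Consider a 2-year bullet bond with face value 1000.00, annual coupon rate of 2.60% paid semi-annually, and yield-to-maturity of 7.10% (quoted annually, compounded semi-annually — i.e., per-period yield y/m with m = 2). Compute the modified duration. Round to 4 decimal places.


Answer: Modified duration = 1.8927

Derivation:
Coupon per period c = face * coupon_rate / m = 13.000000
Periods per year m = 2; per-period yield y/m = 0.035500
Number of cashflows N = 4
Cashflows (t years, CF_t, discount factor 1/(1+y/m)^(m*t), PV):
  t = 0.5000: CF_t = 13.000000, DF = 0.965717, PV = 12.554322
  t = 1.0000: CF_t = 13.000000, DF = 0.932609, PV = 12.123922
  t = 1.5000: CF_t = 13.000000, DF = 0.900637, PV = 11.708278
  t = 2.0000: CF_t = 1013.000000, DF = 0.869760, PV = 881.067197
Price P = sum_t PV_t = 917.453720
First compute Macaulay numerator sum_t t * PV_t:
  t * PV_t at t = 0.5000: 6.277161
  t * PV_t at t = 1.0000: 12.123922
  t * PV_t at t = 1.5000: 17.562418
  t * PV_t at t = 2.0000: 1762.134394
Macaulay duration D = 1798.097895 / 917.453720 = 1.959879
Modified duration = D / (1 + y/m) = 1.959879 / (1 + 0.035500) = 1.892688


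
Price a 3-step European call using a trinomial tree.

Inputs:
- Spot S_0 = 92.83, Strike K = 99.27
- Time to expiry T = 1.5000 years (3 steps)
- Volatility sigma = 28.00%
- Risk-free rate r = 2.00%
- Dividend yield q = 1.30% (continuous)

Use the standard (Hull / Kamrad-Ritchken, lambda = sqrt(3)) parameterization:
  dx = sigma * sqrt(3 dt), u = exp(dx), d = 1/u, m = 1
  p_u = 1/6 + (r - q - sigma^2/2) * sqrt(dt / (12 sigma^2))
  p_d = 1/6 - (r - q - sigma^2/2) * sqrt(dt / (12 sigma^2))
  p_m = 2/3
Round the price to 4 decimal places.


dt = T/N = 0.500000; dx = sigma*sqrt(3*dt) = 0.342929
u = exp(dx) = 1.409068; d = 1/u = 0.709689
p_u = 0.143192, p_m = 0.666667, p_d = 0.190141
Discount per step: exp(-r*dt) = 0.990050
Stock lattice S(k, j) with j the centered position index:
  k=0: S(0,+0) = 92.8300
  k=1: S(1,-1) = 65.8804; S(1,+0) = 92.8300; S(1,+1) = 130.8038
  k=2: S(2,-2) = 46.7546; S(2,-1) = 65.8804; S(2,+0) = 92.8300; S(2,+1) = 130.8038; S(2,+2) = 184.3115
  k=3: S(3,-3) = 33.1812; S(3,-2) = 46.7546; S(3,-1) = 65.8804; S(3,+0) = 92.8300; S(3,+1) = 130.8038; S(3,+2) = 184.3115; S(3,+3) = 259.7074
Terminal payoffs V(N, j) = max(S_T - K, 0):
  V(3,-3) = 0.000000; V(3,-2) = 0.000000; V(3,-1) = 0.000000; V(3,+0) = 0.000000; V(3,+1) = 31.533792; V(3,+2) = 85.041450; V(3,+3) = 160.437385
Backward induction: V(k, j) = exp(-r*dt) * [p_u * V(k+1, j+1) + p_m * V(k+1, j) + p_d * V(k+1, j-1)]
  V(2,-2) = exp(-r*dt) * [p_u*0.000000 + p_m*0.000000 + p_d*0.000000] = 0.000000
  V(2,-1) = exp(-r*dt) * [p_u*0.000000 + p_m*0.000000 + p_d*0.000000] = 0.000000
  V(2,+0) = exp(-r*dt) * [p_u*31.533792 + p_m*0.000000 + p_d*0.000000] = 4.470470
  V(2,+1) = exp(-r*dt) * [p_u*85.041450 + p_m*31.533792 + p_d*0.000000] = 32.869473
  V(2,+2) = exp(-r*dt) * [p_u*160.437385 + p_m*85.041450 + p_d*31.533792] = 84.811211
  V(1,-1) = exp(-r*dt) * [p_u*4.470470 + p_m*0.000000 + p_d*0.000000] = 0.633768
  V(1,+0) = exp(-r*dt) * [p_u*32.869473 + p_m*4.470470 + p_d*0.000000] = 7.610485
  V(1,+1) = exp(-r*dt) * [p_u*84.811211 + p_m*32.869473 + p_d*4.470470] = 34.559987
  V(0,+0) = exp(-r*dt) * [p_u*34.559987 + p_m*7.610485 + p_d*0.633768] = 10.041966

Answer: Price = V(0,0) = 10.0420


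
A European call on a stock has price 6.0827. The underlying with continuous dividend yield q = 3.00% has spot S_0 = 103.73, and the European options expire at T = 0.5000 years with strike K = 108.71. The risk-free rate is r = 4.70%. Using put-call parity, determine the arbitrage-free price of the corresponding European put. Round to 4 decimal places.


Answer: Put price = 10.0821

Derivation:
Put-call parity: C - P = S_0 * exp(-qT) - K * exp(-rT).
S_0 * exp(-qT) = 103.7300 * 0.98511194 = 102.18566150
K * exp(-rT) = 108.7100 * 0.97677397 = 106.18509879
P = C - S*exp(-qT) + K*exp(-rT)
P = 6.0827 - 102.18566150 + 106.18509879 = 10.0821


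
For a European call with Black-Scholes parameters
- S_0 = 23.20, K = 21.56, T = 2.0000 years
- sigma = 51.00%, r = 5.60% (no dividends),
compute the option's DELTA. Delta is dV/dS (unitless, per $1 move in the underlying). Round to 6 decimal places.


d1 = 0.6175572985; d2 = -0.1036916183
phi(d1) = 0.3296818958; exp(-qT) = 1.0000000000; exp(-rT) = 0.8940442575
N(d1) = 0.7315664000
Delta = exp(-qT) * N(d1) = 1.0000000000 * 0.7315664000 = 0.731566

Answer: Delta = 0.731566


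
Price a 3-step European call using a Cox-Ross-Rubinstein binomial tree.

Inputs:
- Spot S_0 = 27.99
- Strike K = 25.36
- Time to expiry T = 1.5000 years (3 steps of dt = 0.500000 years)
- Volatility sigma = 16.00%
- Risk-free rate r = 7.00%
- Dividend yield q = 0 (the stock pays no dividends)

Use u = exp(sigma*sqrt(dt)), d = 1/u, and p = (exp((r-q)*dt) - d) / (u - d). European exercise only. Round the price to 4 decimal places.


dt = T/N = 0.500000
u = exp(sigma*sqrt(dt)) = 1.119785; d = 1/u = 0.893028
p = (exp((r-q)*dt) - d) / (u - d) = 0.628829
Discount per step: exp(-r*dt) = 0.965605
Stock lattice S(k, i) with i counting down-moves:
  k=0: S(0,0) = 27.9900
  k=1: S(1,0) = 31.3428; S(1,1) = 24.9959
  k=2: S(2,0) = 35.0972; S(2,1) = 27.9900; S(2,2) = 22.3220
  k=3: S(3,0) = 39.3013; S(3,1) = 31.3428; S(3,2) = 24.9959; S(3,3) = 19.9342
Terminal payoffs V(N, i) = max(S_T - K, 0):
  V(3,0) = 13.941338; V(3,1) = 5.982794; V(3,2) = 0.000000; V(3,3) = 0.000000
Backward induction: V(k, i) = exp(-r*dt) * [p * V(k+1, i) + (1-p) * V(k+1, i+1)].
  V(2,0) = exp(-r*dt) * [p*13.941338 + (1-p)*5.982794] = 10.609451
  V(2,1) = exp(-r*dt) * [p*5.982794 + (1-p)*0.000000] = 3.632756
  V(2,2) = exp(-r*dt) * [p*0.000000 + (1-p)*0.000000] = 0.000000
  V(1,0) = exp(-r*dt) * [p*10.609451 + (1-p)*3.632756] = 7.744062
  V(1,1) = exp(-r*dt) * [p*3.632756 + (1-p)*0.000000] = 2.205812
  V(0,0) = exp(-r*dt) * [p*7.744062 + (1-p)*2.205812] = 5.492773

Answer: Price = V(0,0) = 5.4928


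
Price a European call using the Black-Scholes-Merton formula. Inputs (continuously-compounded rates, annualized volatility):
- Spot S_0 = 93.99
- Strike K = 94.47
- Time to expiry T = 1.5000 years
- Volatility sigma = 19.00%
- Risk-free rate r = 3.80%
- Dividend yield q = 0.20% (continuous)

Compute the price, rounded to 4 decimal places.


d1 = (ln(S/K) + (r - q + 0.5*sigma^2) * T) / (sigma * sqrt(T)) = 0.32651728
d2 = d1 - sigma * sqrt(T) = 0.09381576
exp(-rT) = 0.94459407; exp(-qT) = 0.99700450
C = S_0 * exp(-qT) * N(d1) - K * exp(-rT) * N(d2)
N(d1) = 0.62798349; N(d2) = 0.53737224
C = 93.9900 * 0.99700450 * 0.62798349 - 94.4700 * 0.94459407 * 0.53737224 = 10.8945

Answer: Price = 10.8945
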